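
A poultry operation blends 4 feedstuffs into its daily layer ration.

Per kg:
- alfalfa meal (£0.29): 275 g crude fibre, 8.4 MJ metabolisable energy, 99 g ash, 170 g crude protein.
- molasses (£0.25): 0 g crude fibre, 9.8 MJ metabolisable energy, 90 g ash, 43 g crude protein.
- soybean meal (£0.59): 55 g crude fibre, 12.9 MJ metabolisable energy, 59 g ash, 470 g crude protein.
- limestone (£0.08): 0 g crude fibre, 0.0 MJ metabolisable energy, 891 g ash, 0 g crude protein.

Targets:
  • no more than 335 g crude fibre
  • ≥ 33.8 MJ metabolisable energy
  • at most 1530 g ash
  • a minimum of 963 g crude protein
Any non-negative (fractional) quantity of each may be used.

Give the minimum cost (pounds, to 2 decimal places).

This is a linear program. Let x1 = kg of alfalfa meal, x2 = kg of molasses, x3 = kg of soybean meal, x4 = kg of limestone.
Minimise 0.29x1 + 0.25x2 + 0.59x3 + 0.08x4 s.t.:
  275x1 + 55x3 ≤ 335   (crude fibre)
  8.4x1 + 9.8x2 + 12.9x3 ≥ 33.8   (metabolisable energy)
  99x1 + 90x2 + 59x3 + 891x4 ≤ 1530   (ash)
  170x1 + 43x2 + 470x3 ≥ 963   (crude protein)
  x1, x2, x3, x4 ≥ 0.
The cheapest feasible vertex uses only alfalfa meal, molasses, soybean meal; limestone is not used. Binding constraints: crude fibre, metabolisable energy, crude protein.
So alfalfa meal = 0.8808 kg, molasses = 0.4733 kg, soybean meal = 1.687 kg.
Objective = 0.29·0.8808 + 0.25·0.4733 + 0.59·1.687 = 1.3691.

£1.37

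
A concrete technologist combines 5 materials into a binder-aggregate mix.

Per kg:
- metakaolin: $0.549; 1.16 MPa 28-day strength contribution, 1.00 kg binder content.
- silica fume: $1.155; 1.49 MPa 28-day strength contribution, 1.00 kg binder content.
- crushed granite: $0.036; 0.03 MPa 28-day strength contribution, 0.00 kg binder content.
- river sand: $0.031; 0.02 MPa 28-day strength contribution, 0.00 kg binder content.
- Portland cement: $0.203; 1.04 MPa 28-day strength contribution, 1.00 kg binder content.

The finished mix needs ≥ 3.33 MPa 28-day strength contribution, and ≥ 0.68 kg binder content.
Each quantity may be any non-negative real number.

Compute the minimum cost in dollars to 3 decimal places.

$0.650

Let x1 = kg of metakaolin, x2 = kg of silica fume, x3 = kg of crushed granite, x4 = kg of river sand, x5 = kg of Portland cement.
min 0.549x1 + 1.155x2 + 0.036x3 + 0.031x4 + 0.203x5 subject to:
  1.16x1 + 1.49x2 + 0.03x3 + 0.02x4 + 1.04x5 ≥ 3.33   (28-day strength contribution)
  1x1 + 1x2 + 1x5 ≥ 0.68   (binder content)
  x1, x2, x3, x4, x5 ≥ 0.
At the optimum only Portland cement is positive (metakaolin, silica fume, crushed granite, river sand = 0). The 28-day strength contribution requirement is met with equality.
That vertex is x5 = 3.202.
Objective = 0.203·3.202 = 0.65001.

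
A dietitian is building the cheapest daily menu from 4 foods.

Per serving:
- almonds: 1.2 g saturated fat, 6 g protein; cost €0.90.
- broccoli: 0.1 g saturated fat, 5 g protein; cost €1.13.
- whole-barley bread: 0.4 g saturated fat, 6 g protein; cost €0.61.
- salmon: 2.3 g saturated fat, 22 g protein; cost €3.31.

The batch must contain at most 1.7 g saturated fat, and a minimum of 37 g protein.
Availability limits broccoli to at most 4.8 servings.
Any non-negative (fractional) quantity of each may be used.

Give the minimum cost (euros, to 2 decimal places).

Set it up as a linear program. Let x1 = servings of almonds, x2 = servings of broccoli, x3 = servings of whole-barley bread, x4 = servings of salmon.
Minimise 0.9x1 + 1.13x2 + 0.61x3 + 3.31x4 s.t.:
  1.2x1 + 0.1x2 + 0.4x3 + 2.3x4 ≤ 1.7   (saturated fat)
  6x1 + 5x2 + 6x3 + 22x4 ≥ 37   (protein)
  x2 ≤ 4.8
  x1, x2, x3, x4 ≥ 0.
The cheapest feasible vertex uses only broccoli, whole-barley bread; almonds, salmon are not used. There the saturated fat and protein constraints are tight.
Solving gives x2 = 3.286, x3 = 3.429.
Objective = 1.13·3.286 + 0.61·3.429 = 5.8049.

€5.80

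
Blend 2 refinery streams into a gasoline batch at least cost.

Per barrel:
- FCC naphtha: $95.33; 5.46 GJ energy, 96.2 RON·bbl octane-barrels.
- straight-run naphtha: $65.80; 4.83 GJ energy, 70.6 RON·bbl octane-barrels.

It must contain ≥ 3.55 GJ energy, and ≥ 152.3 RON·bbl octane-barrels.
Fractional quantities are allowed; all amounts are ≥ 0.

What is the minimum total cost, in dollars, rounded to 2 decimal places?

This is a linear program. Let x1 = barrels of FCC naphtha, x2 = barrels of straight-run naphtha.
Minimize 95.33x1 + 65.8x2 subject to:
  5.46x1 + 4.83x2 ≥ 3.55   (energy)
  96.2x1 + 70.6x2 ≥ 152.3   (octane-barrels)
  x1, x2 ≥ 0.
The optimal basis is {straight-run naphtha}; FCC naphtha drops out. There the octane-barrels constraint is tight.
So straight-run naphtha = 2.15722 barrels.
Hence cost = 65.8·2.15722 = $141.9451.

$141.95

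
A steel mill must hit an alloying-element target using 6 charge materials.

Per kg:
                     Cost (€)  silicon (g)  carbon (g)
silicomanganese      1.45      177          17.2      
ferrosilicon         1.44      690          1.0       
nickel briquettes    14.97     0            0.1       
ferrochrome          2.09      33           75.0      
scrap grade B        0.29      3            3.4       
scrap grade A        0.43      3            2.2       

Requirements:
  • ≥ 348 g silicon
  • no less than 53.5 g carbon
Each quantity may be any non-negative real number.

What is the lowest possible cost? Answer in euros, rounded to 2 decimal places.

€2.16

This is a linear program. Let x1 = kg of silicomanganese, x2 = kg of ferrosilicon, x3 = kg of nickel briquettes, x4 = kg of ferrochrome, x5 = kg of scrap grade B, x6 = kg of scrap grade A.
Minimize 1.45x1 + 1.44x2 + 14.97x3 + 2.09x4 + 0.29x5 + 0.43x6 subject to:
  177x1 + 690x2 + 33x4 + 3x5 + 3x6 ≥ 348   (silicon)
  17.2x1 + 1x2 + 0.1x3 + 75x4 + 3.4x5 + 2.2x6 ≥ 53.5   (carbon)
  x1, x2, x3, x4, x5, x6 ≥ 0.
The cheapest feasible vertex uses only ferrosilicon, ferrochrome; silicomanganese, nickel briquettes, scrap grade B, scrap grade A are not used. Binding constraints: silicon and carbon.
Solving gives x2 = 0.4705, x4 = 0.7071.
Total cost: 1.44·0.4705 + 2.09·0.7071 = 2.1554.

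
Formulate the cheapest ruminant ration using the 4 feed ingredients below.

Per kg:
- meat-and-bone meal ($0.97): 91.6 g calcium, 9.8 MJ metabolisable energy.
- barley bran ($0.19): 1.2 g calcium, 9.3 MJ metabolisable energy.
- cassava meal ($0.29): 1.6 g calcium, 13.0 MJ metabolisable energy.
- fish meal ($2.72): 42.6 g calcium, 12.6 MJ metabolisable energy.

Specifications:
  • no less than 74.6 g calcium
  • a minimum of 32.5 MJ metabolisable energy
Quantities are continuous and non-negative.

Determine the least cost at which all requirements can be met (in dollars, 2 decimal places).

$1.26

Let x1 = kg of meat-and-bone meal, x2 = kg of barley bran, x3 = kg of cassava meal, x4 = kg of fish meal.
min 0.97x1 + 0.19x2 + 0.29x3 + 2.72x4 subject to:
  91.6x1 + 1.2x2 + 1.6x3 + 42.6x4 ≥ 74.6   (calcium)
  9.8x1 + 9.3x2 + 13x3 + 12.6x4 ≥ 32.5   (metabolisable energy)
  x1, x2, x3, x4 ≥ 0.
The optimal basis is {meat-and-bone meal, barley bran}; cassava meal, fish meal drop out. Binding constraints: calcium and metabolisable energy.
That vertex is x1 = 0.7794, x2 = 2.673.
Hence cost = 0.97·0.7794 + 0.19·2.673 = $1.2639.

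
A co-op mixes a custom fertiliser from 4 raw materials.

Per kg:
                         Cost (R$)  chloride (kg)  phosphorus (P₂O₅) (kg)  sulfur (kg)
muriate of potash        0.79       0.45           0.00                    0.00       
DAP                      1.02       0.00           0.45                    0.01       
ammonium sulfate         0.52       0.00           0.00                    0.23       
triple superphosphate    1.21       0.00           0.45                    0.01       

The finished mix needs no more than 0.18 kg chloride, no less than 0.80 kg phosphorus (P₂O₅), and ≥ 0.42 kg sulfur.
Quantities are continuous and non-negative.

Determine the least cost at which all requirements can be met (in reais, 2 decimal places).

R$2.72

Let x1 = kg of muriate of potash, x2 = kg of DAP, x3 = kg of ammonium sulfate, x4 = kg of triple superphosphate.
Minimise 0.79x1 + 1.02x2 + 0.52x3 + 1.21x4 subject to:
  0.45x1 ≤ 0.18   (chloride)
  0.45x2 + 0.45x4 ≥ 0.8   (phosphorus (P₂O₅))
  0.01x2 + 0.23x3 + 0.01x4 ≥ 0.42   (sulfur)
  x1, x2, x3, x4 ≥ 0.
The optimal basis is {DAP, ammonium sulfate}; muriate of potash, triple superphosphate drop out. Binding constraints: phosphorus (P₂O₅) and sulfur.
Optimal quantities: DAP = 1.778 kg, ammonium sulfate = 1.749 kg.
Total cost: 1.02·1.778 + 0.52·1.749 = 2.7230.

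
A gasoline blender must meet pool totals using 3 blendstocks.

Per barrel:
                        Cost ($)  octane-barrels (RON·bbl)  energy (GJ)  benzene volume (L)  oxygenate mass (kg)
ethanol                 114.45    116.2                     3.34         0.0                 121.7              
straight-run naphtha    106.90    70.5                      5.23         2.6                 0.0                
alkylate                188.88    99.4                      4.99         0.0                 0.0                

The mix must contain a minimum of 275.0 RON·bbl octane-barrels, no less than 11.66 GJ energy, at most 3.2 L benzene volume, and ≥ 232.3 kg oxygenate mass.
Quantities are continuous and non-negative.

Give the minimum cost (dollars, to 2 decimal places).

$326.48

Let x1 = barrels of ethanol, x2 = barrels of straight-run naphtha, x3 = barrels of alkylate.
min 114.45x1 + 106.9x2 + 188.88x3 s.t.:
  116.2x1 + 70.5x2 + 99.4x3 ≥ 275   (octane-barrels)
  3.34x1 + 5.23x2 + 4.99x3 ≥ 11.66   (energy)
  2.6x2 ≤ 3.2   (benzene volume)
  121.7x1 ≥ 232.3   (oxygenate mass)
  x1, x2, x3 ≥ 0.
The cheapest feasible vertex uses only ethanol, straight-run naphtha; alkylate is not used. There the energy and oxygenate mass constraints are tight.
That vertex is x1 = 1.90879, x2 = 1.01045.
Hence cost = 114.45·1.90879 + 106.9·1.01045 = $326.4781.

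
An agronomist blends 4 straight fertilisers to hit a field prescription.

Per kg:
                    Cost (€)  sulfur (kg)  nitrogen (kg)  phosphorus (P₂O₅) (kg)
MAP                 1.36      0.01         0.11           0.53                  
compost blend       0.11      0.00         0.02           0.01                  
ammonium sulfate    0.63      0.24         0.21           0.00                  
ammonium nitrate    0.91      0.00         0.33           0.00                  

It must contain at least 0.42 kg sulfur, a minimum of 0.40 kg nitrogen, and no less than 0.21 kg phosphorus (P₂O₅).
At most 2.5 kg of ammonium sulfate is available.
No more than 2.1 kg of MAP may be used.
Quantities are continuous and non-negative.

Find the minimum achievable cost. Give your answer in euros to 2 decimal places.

€1.63

This is a linear program. Let x1 = kg of MAP, x2 = kg of compost blend, x3 = kg of ammonium sulfate, x4 = kg of ammonium nitrate.
min 1.36x1 + 0.11x2 + 0.63x3 + 0.91x4 with:
  0.01x1 + 0.24x3 ≥ 0.42   (sulfur)
  0.11x1 + 0.02x2 + 0.21x3 + 0.33x4 ≥ 0.4   (nitrogen)
  0.53x1 + 0.01x2 ≥ 0.21   (phosphorus (P₂O₅))
  x3 ≤ 2.5
  x1 ≤ 2.1
  x1, x2, x3, x4 ≥ 0.
The cheapest feasible vertex uses only MAP, ammonium sulfate; compost blend, ammonium nitrate are not used. There the sulfur and phosphorus (P₂O₅) constraints are tight.
That vertex is x1 = 0.3962, x3 = 1.733.
Hence cost = 1.36·0.3962 + 0.63·1.733 = €1.6306.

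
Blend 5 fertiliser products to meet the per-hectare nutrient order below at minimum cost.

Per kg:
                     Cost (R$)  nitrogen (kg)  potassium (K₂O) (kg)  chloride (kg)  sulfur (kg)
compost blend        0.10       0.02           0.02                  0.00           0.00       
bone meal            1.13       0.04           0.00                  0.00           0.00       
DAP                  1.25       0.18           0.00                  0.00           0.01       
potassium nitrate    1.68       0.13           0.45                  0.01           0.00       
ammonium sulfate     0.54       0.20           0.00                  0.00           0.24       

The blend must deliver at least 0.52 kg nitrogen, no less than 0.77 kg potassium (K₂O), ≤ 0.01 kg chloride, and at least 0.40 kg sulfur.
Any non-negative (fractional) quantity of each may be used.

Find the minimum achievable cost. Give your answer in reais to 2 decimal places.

R$4.18

Set it up as a linear program. Let x1 = kg of compost blend, x2 = kg of bone meal, x3 = kg of DAP, x4 = kg of potassium nitrate, x5 = kg of ammonium sulfate.
Minimize 0.1x1 + 1.13x2 + 1.25x3 + 1.68x4 + 0.54x5 subject to:
  0.02x1 + 0.04x2 + 0.18x3 + 0.13x4 + 0.2x5 ≥ 0.52   (nitrogen)
  0.02x1 + 0.45x4 ≥ 0.77   (potassium (K₂O))
  0.01x4 ≤ 0.01   (chloride)
  0.01x3 + 0.24x5 ≥ 0.4   (sulfur)
  x1, x2, x3, x4, x5 ≥ 0.
At the optimum only compost blend, potassium nitrate, ammonium sulfate are positive (bone meal, DAP = 0). The potassium (K₂O), chloride, sulfur requirements are met with equality.
So compost blend = 16 kg, potassium nitrate = 1 kg, ammonium sulfate = 1.667 kg.
Total cost: 0.1·16 + 1.68·1 + 0.54·1.667 = 4.1802.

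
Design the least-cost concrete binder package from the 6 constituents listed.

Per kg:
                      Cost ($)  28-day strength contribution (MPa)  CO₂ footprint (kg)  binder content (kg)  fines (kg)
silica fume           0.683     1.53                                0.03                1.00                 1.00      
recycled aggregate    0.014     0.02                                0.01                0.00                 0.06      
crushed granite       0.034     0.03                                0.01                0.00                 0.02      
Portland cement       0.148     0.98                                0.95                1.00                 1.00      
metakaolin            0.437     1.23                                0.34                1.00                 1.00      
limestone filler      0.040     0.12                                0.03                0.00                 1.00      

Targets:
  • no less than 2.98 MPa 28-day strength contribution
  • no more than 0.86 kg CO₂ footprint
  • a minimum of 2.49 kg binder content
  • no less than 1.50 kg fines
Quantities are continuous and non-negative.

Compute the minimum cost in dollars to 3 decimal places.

Let x1 = kg of silica fume, x2 = kg of recycled aggregate, x3 = kg of crushed granite, x4 = kg of Portland cement, x5 = kg of metakaolin, x6 = kg of limestone filler.
min 0.683x1 + 0.014x2 + 0.034x3 + 0.148x4 + 0.437x5 + 0.04x6 subject to:
  1.53x1 + 0.02x2 + 0.03x3 + 0.98x4 + 1.23x5 + 0.12x6 ≥ 2.98   (28-day strength contribution)
  0.03x1 + 0.01x2 + 0.01x3 + 0.95x4 + 0.34x5 + 0.03x6 ≤ 0.86   (CO₂ footprint)
  1x1 + 1x4 + 1x5 ≥ 2.49   (binder content)
  1x1 + 0.06x2 + 0.02x3 + 1x4 + 1x5 + 1x6 ≥ 1.5   (fines)
  x1, x2, x3, x4, x5, x6 ≥ 0.
The optimal basis is {Portland cement, metakaolin}; silica fume, recycled aggregate, crushed granite, limestone filler drop out. The CO₂ footprint and binder content requirements are met with equality.
That vertex is x4 = 0.02197, x5 = 2.468.
Total cost: 0.148·0.02197 + 0.437·2.468 = 1.08177.

$1.082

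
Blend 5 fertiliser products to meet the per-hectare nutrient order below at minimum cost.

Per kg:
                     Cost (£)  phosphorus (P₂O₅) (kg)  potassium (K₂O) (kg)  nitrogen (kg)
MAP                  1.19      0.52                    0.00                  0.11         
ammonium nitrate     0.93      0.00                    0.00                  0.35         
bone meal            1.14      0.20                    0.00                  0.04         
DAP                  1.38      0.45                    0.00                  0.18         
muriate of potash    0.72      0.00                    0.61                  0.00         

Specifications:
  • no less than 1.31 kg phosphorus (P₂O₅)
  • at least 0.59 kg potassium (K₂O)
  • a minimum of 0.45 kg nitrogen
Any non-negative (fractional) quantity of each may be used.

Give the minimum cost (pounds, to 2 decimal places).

Treat it as an LP. Let x1 = kg of MAP, x2 = kg of ammonium nitrate, x3 = kg of bone meal, x4 = kg of DAP, x5 = kg of muriate of potash.
Minimise 1.19x1 + 0.93x2 + 1.14x3 + 1.38x4 + 0.72x5 subject to:
  0.52x1 + 0.2x3 + 0.45x4 ≥ 1.31   (phosphorus (P₂O₅))
  0.61x5 ≥ 0.59   (potassium (K₂O))
  0.11x1 + 0.35x2 + 0.04x3 + 0.18x4 ≥ 0.45   (nitrogen)
  x1, x2, x3, x4, x5 ≥ 0.
The minimum-cost mix takes nothing from bone meal, DAP — only MAP, ammonium nitrate, muriate of potash. The phosphorus (P₂O₅), potassium (K₂O), nitrogen requirements are met with equality.
Optimal quantities: MAP = 2.519 kg, ammonium nitrate = 0.494 kg, muriate of potash = 0.9672 kg.
Total cost: 1.19·2.519 + 0.93·0.494 + 0.72·0.9672 = 4.1534.

£4.15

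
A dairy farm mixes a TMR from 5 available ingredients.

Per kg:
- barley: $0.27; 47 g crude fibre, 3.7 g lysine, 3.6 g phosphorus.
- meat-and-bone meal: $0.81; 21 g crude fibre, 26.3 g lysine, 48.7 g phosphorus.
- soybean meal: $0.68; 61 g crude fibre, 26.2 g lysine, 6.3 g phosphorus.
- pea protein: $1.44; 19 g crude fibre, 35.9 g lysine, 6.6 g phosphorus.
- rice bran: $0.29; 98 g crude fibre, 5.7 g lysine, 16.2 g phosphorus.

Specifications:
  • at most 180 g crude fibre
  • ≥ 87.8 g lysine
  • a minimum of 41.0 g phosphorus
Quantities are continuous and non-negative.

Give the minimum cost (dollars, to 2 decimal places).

This is a linear program. Let x1 = kg of barley, x2 = kg of meat-and-bone meal, x3 = kg of soybean meal, x4 = kg of pea protein, x5 = kg of rice bran.
Minimise 0.27x1 + 0.81x2 + 0.68x3 + 1.44x4 + 0.29x5 with:
  47x1 + 21x2 + 61x3 + 19x4 + 98x5 ≤ 180   (crude fibre)
  3.7x1 + 26.3x2 + 26.2x3 + 35.9x4 + 5.7x5 ≥ 87.8   (lysine)
  3.6x1 + 48.7x2 + 6.3x3 + 6.6x4 + 16.2x5 ≥ 41   (phosphorus)
  x1, x2, x3, x4, x5 ≥ 0.
The optimal basis is {meat-and-bone meal, soybean meal}; barley, pea protein, rice bran drop out. Binding constraints: crude fibre and lysine.
Solving gives x2 = 0.607, x3 = 2.742.
Hence cost = 0.81·0.607 + 0.68·2.742 = $2.3562.

$2.36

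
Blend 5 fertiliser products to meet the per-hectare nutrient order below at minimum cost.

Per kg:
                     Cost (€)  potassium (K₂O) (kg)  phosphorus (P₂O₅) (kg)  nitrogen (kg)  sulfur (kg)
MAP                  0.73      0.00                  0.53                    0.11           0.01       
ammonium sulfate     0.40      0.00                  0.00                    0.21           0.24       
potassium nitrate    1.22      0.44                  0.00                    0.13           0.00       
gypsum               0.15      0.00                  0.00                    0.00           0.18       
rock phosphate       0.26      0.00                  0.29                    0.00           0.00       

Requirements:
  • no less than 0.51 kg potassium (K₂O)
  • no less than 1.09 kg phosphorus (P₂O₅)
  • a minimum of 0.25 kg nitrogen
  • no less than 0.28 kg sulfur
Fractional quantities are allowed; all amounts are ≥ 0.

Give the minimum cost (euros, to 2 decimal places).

€2.72

This is a linear program. Let x1 = kg of MAP, x2 = kg of ammonium sulfate, x3 = kg of potassium nitrate, x4 = kg of gypsum, x5 = kg of rock phosphate.
Minimise 0.73x1 + 0.4x2 + 1.22x3 + 0.15x4 + 0.26x5 s.t.:
  0.44x3 ≥ 0.51   (potassium (K₂O))
  0.53x1 + 0.29x5 ≥ 1.09   (phosphorus (P₂O₅))
  0.11x1 + 0.21x2 + 0.13x3 ≥ 0.25   (nitrogen)
  0.01x1 + 0.24x2 + 0.18x4 ≥ 0.28   (sulfur)
  x1, x2, x3, x4, x5 ≥ 0.
The optimal basis is {ammonium sulfate, potassium nitrate, gypsum, rock phosphate}; MAP drops out. There the potassium (K₂O), phosphorus (P₂O₅), nitrogen, sulfur constraints are tight.
Solving gives x2 = 0.4729, x3 = 1.159, x4 = 0.925, x5 = 3.759.
Hence cost = 0.4·0.4729 + 1.22·1.159 + 0.15·0.925 + 0.26·3.759 = €2.7192.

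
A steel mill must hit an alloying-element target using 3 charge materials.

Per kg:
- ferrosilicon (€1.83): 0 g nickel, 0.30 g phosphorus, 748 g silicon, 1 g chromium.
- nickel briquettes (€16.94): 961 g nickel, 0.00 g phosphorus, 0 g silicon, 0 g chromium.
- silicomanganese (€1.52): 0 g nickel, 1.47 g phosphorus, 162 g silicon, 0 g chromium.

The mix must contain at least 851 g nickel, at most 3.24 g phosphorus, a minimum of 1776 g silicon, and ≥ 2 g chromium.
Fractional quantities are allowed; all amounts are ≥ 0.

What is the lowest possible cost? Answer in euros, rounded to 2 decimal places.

€19.35

Let x1 = kg of ferrosilicon, x2 = kg of nickel briquettes, x3 = kg of silicomanganese.
min 1.83x1 + 16.94x2 + 1.52x3 subject to:
  961x2 ≥ 851   (nickel)
  0.3x1 + 1.47x3 ≤ 3.24   (phosphorus)
  748x1 + 162x3 ≥ 1776   (silicon)
  1x1 ≥ 2   (chromium)
  x1, x2, x3 ≥ 0.
At the optimum only ferrosilicon, nickel briquettes are positive (silicomanganese = 0). There the nickel and silicon constraints are tight.
Solving gives x1 = 2.3743, x2 = 0.88554.
Hence cost = 1.83·2.3743 + 16.94·0.88554 = €19.3460.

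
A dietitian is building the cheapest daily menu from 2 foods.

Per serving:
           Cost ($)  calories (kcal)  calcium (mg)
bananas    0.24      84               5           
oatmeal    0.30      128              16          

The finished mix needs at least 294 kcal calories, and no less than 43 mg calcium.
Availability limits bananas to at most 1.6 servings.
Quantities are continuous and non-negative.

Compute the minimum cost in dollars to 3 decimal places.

Treat it as an LP. Let x1 = servings of bananas, x2 = servings of oatmeal.
Minimise 0.24x1 + 0.3x2 subject to:
  84x1 + 128x2 ≥ 294   (calories)
  5x1 + 16x2 ≥ 43   (calcium)
  x1 ≤ 1.6
  x1, x2 ≥ 0.
At the optimum only oatmeal is positive (bananas = 0). The calcium requirement is met with equality.
Optimal quantities: oatmeal = 2.688 servings.
Cost = 0.3·2.688 = 0.80640.

$0.806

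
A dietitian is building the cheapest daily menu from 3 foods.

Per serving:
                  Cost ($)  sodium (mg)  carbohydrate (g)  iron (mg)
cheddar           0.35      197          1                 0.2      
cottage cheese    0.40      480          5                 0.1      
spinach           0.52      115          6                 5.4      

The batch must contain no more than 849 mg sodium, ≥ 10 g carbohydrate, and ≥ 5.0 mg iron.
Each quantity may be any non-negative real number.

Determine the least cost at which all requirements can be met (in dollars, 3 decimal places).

Treat it as an LP. Let x1 = servings of cheddar, x2 = servings of cottage cheese, x3 = servings of spinach.
Minimize 0.35x1 + 0.4x2 + 0.52x3 subject to:
  197x1 + 480x2 + 115x3 ≤ 849   (sodium)
  1x1 + 5x2 + 6x3 ≥ 10   (carbohydrate)
  0.2x1 + 0.1x2 + 5.4x3 ≥ 5   (iron)
  x1, x2, x3 ≥ 0.
At the optimum only cottage cheese, spinach are positive (cheddar = 0). The carbohydrate and iron requirements are met with equality.
Optimal quantities: cottage cheese = 0.9091 servings, spinach = 0.9091 servings.
Total cost: 0.4·0.9091 + 0.52·0.9091 = 0.83637.

$0.836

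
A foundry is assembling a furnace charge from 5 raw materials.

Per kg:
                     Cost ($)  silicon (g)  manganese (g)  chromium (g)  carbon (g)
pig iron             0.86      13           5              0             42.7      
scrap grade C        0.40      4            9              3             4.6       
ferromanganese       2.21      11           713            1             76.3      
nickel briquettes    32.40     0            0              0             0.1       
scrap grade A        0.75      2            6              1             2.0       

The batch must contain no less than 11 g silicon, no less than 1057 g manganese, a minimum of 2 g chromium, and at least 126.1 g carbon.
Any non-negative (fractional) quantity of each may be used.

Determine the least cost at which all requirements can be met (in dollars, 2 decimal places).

$3.59

Treat it as an LP. Let x1 = kg of pig iron, x2 = kg of scrap grade C, x3 = kg of ferromanganese, x4 = kg of nickel briquettes, x5 = kg of scrap grade A.
Minimize 0.86x1 + 0.4x2 + 2.21x3 + 32.4x4 + 0.75x5 s.t.:
  13x1 + 4x2 + 11x3 + 2x5 ≥ 11   (silicon)
  5x1 + 9x2 + 713x3 + 6x5 ≥ 1057   (manganese)
  3x2 + 1x3 + 1x5 ≥ 2   (chromium)
  42.7x1 + 4.6x2 + 76.3x3 + 0.1x4 + 2x5 ≥ 126.1   (carbon)
  x1, x2, x3, x4, x5 ≥ 0.
The minimum-cost mix takes nothing from nickel briquettes, scrap grade A — only pig iron, scrap grade C, ferromanganese. There the manganese, chromium, carbon constraints are tight.
Optimal quantities: pig iron = 0.293 kg, scrap grade C = 0.1739 kg, ferromanganese = 1.478 kg.
Total cost: 0.86·0.293 + 0.4·0.1739 + 2.21·1.478 = 3.5879.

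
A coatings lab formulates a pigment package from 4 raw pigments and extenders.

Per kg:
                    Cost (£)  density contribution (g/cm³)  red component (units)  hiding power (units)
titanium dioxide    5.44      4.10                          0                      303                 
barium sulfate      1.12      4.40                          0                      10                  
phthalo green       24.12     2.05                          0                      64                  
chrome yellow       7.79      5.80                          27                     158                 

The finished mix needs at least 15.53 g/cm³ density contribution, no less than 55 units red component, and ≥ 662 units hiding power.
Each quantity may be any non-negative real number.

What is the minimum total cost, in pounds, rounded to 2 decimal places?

£21.98

This is a linear program. Let x1 = kg of titanium dioxide, x2 = kg of barium sulfate, x3 = kg of phthalo green, x4 = kg of chrome yellow.
Minimize 5.44x1 + 1.12x2 + 24.12x3 + 7.79x4 with:
  4.1x1 + 4.4x2 + 2.05x3 + 5.8x4 ≥ 15.53   (density contribution)
  27x4 ≥ 55   (red component)
  303x1 + 10x2 + 64x3 + 158x4 ≥ 662   (hiding power)
  x1, x2, x3, x4 ≥ 0.
The optimal basis is {titanium dioxide, chrome yellow}; barium sulfate, phthalo green drop out. The red component and hiding power requirements are met with equality.
Solving gives x1 = 1.123, x4 = 2.037.
Objective = 5.44·1.123 + 7.79·2.037 = 21.9774.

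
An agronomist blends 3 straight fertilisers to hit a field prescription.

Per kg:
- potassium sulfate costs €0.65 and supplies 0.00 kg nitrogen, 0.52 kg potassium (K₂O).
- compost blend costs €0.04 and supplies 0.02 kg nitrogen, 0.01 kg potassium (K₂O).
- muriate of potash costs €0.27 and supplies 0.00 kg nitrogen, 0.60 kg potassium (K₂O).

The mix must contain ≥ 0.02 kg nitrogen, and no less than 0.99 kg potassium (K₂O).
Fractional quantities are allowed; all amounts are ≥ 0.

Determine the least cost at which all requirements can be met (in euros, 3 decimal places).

Let x1 = kg of potassium sulfate, x2 = kg of compost blend, x3 = kg of muriate of potash.
Minimise 0.65x1 + 0.04x2 + 0.27x3 with:
  0.02x2 ≥ 0.02   (nitrogen)
  0.52x1 + 0.01x2 + 0.6x3 ≥ 0.99   (potassium (K₂O))
  x1, x2, x3 ≥ 0.
At the optimum only compost blend, muriate of potash are positive (potassium sulfate = 0). Binding constraints: nitrogen and potassium (K₂O).
So compost blend = 1 kg, muriate of potash = 1.633 kg.
Total cost: 0.04·1 + 0.27·1.633 = 0.48091.

€0.481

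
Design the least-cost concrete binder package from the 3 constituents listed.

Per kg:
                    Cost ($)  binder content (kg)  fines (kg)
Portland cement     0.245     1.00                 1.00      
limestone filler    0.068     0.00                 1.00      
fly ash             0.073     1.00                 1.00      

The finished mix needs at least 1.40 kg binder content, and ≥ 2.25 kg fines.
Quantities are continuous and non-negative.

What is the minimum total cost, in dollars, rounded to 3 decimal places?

$0.160

Let x1 = kg of Portland cement, x2 = kg of limestone filler, x3 = kg of fly ash.
Minimize 0.245x1 + 0.068x2 + 0.073x3 with:
  1x1 + 1x3 ≥ 1.4   (binder content)
  1x1 + 1x2 + 1x3 ≥ 2.25   (fines)
  x1, x2, x3 ≥ 0.
The optimal basis is {limestone filler, fly ash}; Portland cement drops out. There the binder content and fines constraints are tight.
So limestone filler = 0.85 kg, fly ash = 1.4 kg.
Objective = 0.068·0.85 + 0.073·1.4 = 0.16000.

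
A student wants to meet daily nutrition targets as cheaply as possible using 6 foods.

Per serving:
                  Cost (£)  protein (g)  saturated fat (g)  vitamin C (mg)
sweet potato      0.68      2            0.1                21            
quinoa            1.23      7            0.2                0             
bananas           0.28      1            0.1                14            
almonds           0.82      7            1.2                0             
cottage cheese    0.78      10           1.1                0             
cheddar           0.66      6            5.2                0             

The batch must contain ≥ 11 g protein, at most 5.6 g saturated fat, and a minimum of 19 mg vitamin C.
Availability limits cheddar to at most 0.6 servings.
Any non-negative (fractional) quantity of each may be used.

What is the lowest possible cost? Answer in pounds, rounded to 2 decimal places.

£1.13

Set it up as a linear program. Let x1 = servings of sweet potato, x2 = servings of quinoa, x3 = servings of bananas, x4 = servings of almonds, x5 = servings of cottage cheese, x6 = servings of cheddar.
min 0.68x1 + 1.23x2 + 0.28x3 + 0.82x4 + 0.78x5 + 0.66x6 subject to:
  2x1 + 7x2 + 1x3 + 7x4 + 10x5 + 6x6 ≥ 11   (protein)
  0.1x1 + 0.2x2 + 0.1x3 + 1.2x4 + 1.1x5 + 5.2x6 ≤ 5.6   (saturated fat)
  21x1 + 14x3 ≥ 19   (vitamin C)
  x6 ≤ 0.6
  x1, x2, x3, x4, x5, x6 ≥ 0.
The optimal basis is {bananas, cottage cheese}; sweet potato, quinoa, almonds, cheddar drop out. There the protein and vitamin C constraints are tight.
Optimal quantities: bananas = 1.357 servings, cottage cheese = 0.9643 servings.
Total cost: 0.28·1.357 + 0.78·0.9643 = 1.1321.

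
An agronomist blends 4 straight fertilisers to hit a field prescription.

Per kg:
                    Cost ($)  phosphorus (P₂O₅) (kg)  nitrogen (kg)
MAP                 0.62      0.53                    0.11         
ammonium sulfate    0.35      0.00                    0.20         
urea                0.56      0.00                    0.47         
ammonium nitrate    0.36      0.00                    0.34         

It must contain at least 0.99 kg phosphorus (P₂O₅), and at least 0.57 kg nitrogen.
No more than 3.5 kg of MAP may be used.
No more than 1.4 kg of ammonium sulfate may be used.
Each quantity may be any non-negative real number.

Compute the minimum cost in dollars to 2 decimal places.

Let x1 = kg of MAP, x2 = kg of ammonium sulfate, x3 = kg of urea, x4 = kg of ammonium nitrate.
min 0.62x1 + 0.35x2 + 0.56x3 + 0.36x4 subject to:
  0.53x1 ≥ 0.99   (phosphorus (P₂O₅))
  0.11x1 + 0.2x2 + 0.47x3 + 0.34x4 ≥ 0.57   (nitrogen)
  x1 ≤ 3.5
  x2 ≤ 1.4
  x1, x2, x3, x4 ≥ 0.
The cheapest feasible vertex uses only MAP, ammonium nitrate; ammonium sulfate, urea are not used. There the phosphorus (P₂O₅) and nitrogen constraints are tight.
Solving gives x1 = 1.868, x4 = 1.072.
Cost = 0.62·1.868 + 0.36·1.072 = 1.5441.

$1.54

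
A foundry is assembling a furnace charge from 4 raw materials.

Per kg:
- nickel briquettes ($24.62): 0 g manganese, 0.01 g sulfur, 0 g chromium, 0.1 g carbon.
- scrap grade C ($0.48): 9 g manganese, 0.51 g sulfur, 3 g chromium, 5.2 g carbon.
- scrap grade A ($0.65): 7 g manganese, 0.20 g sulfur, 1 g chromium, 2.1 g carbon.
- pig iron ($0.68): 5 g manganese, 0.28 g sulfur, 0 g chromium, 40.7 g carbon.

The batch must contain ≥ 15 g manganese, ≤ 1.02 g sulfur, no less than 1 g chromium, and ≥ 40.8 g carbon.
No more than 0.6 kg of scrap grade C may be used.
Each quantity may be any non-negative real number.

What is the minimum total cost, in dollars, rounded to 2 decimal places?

$1.37

Set it up as a linear program. Let x1 = kg of nickel briquettes, x2 = kg of scrap grade C, x3 = kg of scrap grade A, x4 = kg of pig iron.
Minimize 24.62x1 + 0.48x2 + 0.65x3 + 0.68x4 with:
  9x2 + 7x3 + 5x4 ≥ 15   (manganese)
  0.01x1 + 0.51x2 + 0.2x3 + 0.28x4 ≤ 1.02   (sulfur)
  3x2 + 1x3 ≥ 1   (chromium)
  0.1x1 + 5.2x2 + 2.1x3 + 40.7x4 ≥ 40.8   (carbon)
  x2 ≤ 0.6
  x1, x2, x3, x4 ≥ 0.
The minimum-cost mix takes nothing from nickel briquettes — only scrap grade C, scrap grade A, pig iron. The manganese, carbon, the scrap grade C cap requirements are met with equality.
So scrap grade C = 0.6 kg, scrap grade A = 0.7373 kg, pig iron = 0.8878 kg.
Total cost: 0.48·0.6 + 0.65·0.7373 + 0.68·0.8878 = 1.3709.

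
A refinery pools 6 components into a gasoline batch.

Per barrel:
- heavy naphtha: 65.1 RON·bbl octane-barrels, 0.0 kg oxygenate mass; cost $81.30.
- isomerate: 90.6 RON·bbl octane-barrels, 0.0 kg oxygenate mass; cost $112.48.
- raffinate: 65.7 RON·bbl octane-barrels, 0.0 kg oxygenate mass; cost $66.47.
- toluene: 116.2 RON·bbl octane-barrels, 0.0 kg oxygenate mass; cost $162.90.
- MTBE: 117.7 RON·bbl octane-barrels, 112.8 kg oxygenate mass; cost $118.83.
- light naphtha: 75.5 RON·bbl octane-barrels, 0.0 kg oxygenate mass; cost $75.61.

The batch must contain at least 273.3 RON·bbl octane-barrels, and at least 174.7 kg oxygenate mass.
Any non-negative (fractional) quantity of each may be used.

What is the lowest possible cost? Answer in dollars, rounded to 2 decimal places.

$275.18

Let x1 = barrels of heavy naphtha, x2 = barrels of isomerate, x3 = barrels of raffinate, x4 = barrels of toluene, x5 = barrels of MTBE, x6 = barrels of light naphtha.
min 81.3x1 + 112.48x2 + 66.47x3 + 162.9x4 + 118.83x5 + 75.61x6 subject to:
  65.1x1 + 90.6x2 + 65.7x3 + 116.2x4 + 117.7x5 + 75.5x6 ≥ 273.3   (octane-barrels)
  112.8x5 ≥ 174.7   (oxygenate mass)
  x1, x2, x3, x4, x5, x6 ≥ 0.
The optimal basis is {MTBE, light naphtha}; heavy naphtha, isomerate, raffinate, toluene drop out. The octane-barrels and oxygenate mass requirements are met with equality.
That vertex is x5 = 1.549, x6 = 1.205.
Hence cost = 118.83·1.549 + 75.61·1.205 = $275.1777.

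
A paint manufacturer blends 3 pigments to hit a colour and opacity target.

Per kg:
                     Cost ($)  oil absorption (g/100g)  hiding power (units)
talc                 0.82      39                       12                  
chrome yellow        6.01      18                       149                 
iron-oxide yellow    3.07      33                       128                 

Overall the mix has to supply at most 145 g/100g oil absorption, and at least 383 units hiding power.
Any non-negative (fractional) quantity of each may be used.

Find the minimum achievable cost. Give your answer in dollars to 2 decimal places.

$9.19

Treat it as an LP. Let x1 = kg of talc, x2 = kg of chrome yellow, x3 = kg of iron-oxide yellow.
Minimise 0.82x1 + 6.01x2 + 3.07x3 subject to:
  39x1 + 18x2 + 33x3 ≤ 145   (oil absorption)
  12x1 + 149x2 + 128x3 ≥ 383   (hiding power)
  x1, x2, x3 ≥ 0.
The cheapest feasible vertex uses only iron-oxide yellow; talc, chrome yellow are not used. The hiding power requirement is met with equality.
Solving gives x3 = 2.992.
Objective = 3.07·2.992 = 9.1854.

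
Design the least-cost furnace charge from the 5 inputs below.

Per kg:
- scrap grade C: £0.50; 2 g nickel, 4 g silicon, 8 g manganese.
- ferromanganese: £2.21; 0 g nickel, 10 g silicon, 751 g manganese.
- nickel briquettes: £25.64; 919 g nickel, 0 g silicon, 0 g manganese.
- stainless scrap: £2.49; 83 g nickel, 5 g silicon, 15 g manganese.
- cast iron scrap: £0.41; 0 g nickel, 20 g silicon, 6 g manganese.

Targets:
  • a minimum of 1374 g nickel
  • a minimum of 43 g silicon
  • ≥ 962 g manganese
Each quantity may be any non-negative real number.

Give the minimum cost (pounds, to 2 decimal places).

£41.76

Treat it as an LP. Let x1 = kg of scrap grade C, x2 = kg of ferromanganese, x3 = kg of nickel briquettes, x4 = kg of stainless scrap, x5 = kg of cast iron scrap.
min 0.5x1 + 2.21x2 + 25.64x3 + 2.49x4 + 0.41x5 subject to:
  2x1 + 919x3 + 83x4 ≥ 1374   (nickel)
  4x1 + 10x2 + 5x4 + 20x5 ≥ 43   (silicon)
  8x1 + 751x2 + 15x4 + 6x5 ≥ 962   (manganese)
  x1, x2, x3, x4, x5 ≥ 0.
The minimum-cost mix takes nothing from scrap grade C, stainless scrap — only ferromanganese, nickel briquettes, cast iron scrap. Binding constraints: nickel, silicon, manganese.
Optimal quantities: ferromanganese = 1.269 kg, nickel briquettes = 1.495 kg, cast iron scrap = 1.516 kg.
Total cost: 2.21·1.269 + 25.64·1.495 + 0.41·1.516 = 41.7579.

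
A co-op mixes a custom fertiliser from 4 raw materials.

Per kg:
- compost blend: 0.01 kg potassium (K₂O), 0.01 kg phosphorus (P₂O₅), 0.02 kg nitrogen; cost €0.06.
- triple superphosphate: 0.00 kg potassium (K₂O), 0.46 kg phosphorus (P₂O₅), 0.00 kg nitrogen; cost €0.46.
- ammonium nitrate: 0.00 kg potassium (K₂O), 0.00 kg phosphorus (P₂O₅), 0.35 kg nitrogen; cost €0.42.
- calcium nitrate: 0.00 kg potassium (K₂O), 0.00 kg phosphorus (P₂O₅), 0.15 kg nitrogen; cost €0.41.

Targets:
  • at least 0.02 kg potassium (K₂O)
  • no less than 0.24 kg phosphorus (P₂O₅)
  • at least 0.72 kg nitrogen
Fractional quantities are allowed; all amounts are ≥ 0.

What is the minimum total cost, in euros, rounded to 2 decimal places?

€1.16

Set it up as a linear program. Let x1 = kg of compost blend, x2 = kg of triple superphosphate, x3 = kg of ammonium nitrate, x4 = kg of calcium nitrate.
Minimise 0.06x1 + 0.46x2 + 0.42x3 + 0.41x4 s.t.:
  0.01x1 ≥ 0.02   (potassium (K₂O))
  0.01x1 + 0.46x2 ≥ 0.24   (phosphorus (P₂O₅))
  0.02x1 + 0.35x3 + 0.15x4 ≥ 0.72   (nitrogen)
  x1, x2, x3, x4 ≥ 0.
The cheapest feasible vertex uses only compost blend, triple superphosphate, ammonium nitrate; calcium nitrate is not used. Binding constraints: potassium (K₂O), phosphorus (P₂O₅), nitrogen.
Optimal quantities: compost blend = 2 kg, triple superphosphate = 0.4783 kg, ammonium nitrate = 1.943 kg.
Hence cost = 0.06·2 + 0.46·0.4783 + 0.42·1.943 = €1.1561.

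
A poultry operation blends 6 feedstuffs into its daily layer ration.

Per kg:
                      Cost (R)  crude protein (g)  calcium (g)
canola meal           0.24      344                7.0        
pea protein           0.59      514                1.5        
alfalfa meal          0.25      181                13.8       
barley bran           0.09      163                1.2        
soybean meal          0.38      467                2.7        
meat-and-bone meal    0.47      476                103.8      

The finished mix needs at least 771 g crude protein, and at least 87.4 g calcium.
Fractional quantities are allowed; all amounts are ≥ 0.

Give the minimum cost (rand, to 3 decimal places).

R0.595

This is a linear program. Let x1 = kg of canola meal, x2 = kg of pea protein, x3 = kg of alfalfa meal, x4 = kg of barley bran, x5 = kg of soybean meal, x6 = kg of meat-and-bone meal.
Minimise 0.24x1 + 0.59x2 + 0.25x3 + 0.09x4 + 0.38x5 + 0.47x6 s.t.:
  344x1 + 514x2 + 181x3 + 163x4 + 467x5 + 476x6 ≥ 771   (crude protein)
  7x1 + 1.5x2 + 13.8x3 + 1.2x4 + 2.7x5 + 103.8x6 ≥ 87.4   (calcium)
  x1, x2, x3, x4, x5, x6 ≥ 0.
At the optimum only barley bran, meat-and-bone meal are positive (canola meal, pea protein, alfalfa meal, soybean meal = 0). Binding constraints: crude protein and calcium.
So barley bran = 2.351 kg, meat-and-bone meal = 0.8148 kg.
Total cost: 0.09·2.351 + 0.47·0.8148 = 0.59455.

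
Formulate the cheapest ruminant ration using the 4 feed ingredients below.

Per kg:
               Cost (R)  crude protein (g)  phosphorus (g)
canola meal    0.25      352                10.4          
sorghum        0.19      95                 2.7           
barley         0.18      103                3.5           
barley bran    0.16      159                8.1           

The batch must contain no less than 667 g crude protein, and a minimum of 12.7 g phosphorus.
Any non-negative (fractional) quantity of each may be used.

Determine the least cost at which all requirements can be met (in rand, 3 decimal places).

R0.474

Let x1 = kg of canola meal, x2 = kg of sorghum, x3 = kg of barley, x4 = kg of barley bran.
min 0.25x1 + 0.19x2 + 0.18x3 + 0.16x4 with:
  352x1 + 95x2 + 103x3 + 159x4 ≥ 667   (crude protein)
  10.4x1 + 2.7x2 + 3.5x3 + 8.1x4 ≥ 12.7   (phosphorus)
  x1, x2, x3, x4 ≥ 0.
The minimum-cost mix takes nothing from sorghum, barley, barley bran — only canola meal. Binding constraint: crude protein.
Optimal quantities: canola meal = 1.895 kg.
Objective = 0.25·1.895 = 0.47375.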